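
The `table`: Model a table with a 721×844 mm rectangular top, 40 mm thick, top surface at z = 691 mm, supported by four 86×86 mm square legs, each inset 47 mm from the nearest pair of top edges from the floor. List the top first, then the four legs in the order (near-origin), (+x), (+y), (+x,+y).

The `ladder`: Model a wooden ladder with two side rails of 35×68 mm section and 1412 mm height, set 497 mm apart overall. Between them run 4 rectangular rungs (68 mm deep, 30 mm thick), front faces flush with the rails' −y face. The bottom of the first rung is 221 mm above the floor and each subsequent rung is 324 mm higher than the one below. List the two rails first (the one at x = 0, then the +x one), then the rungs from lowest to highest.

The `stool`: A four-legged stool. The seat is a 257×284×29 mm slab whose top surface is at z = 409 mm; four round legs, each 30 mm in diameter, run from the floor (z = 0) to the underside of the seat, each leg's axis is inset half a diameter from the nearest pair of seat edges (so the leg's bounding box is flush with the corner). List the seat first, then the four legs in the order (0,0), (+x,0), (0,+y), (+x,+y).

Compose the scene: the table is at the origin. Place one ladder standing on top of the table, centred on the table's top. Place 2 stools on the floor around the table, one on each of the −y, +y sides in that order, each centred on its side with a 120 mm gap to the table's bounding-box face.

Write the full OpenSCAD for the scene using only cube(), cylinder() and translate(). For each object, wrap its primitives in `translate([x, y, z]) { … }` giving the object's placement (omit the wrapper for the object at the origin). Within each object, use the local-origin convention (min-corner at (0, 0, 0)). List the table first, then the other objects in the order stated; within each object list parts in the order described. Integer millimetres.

translate([0, 0, 651]) cube([721, 844, 40]);
translate([47, 47, 0]) cube([86, 86, 651]);
translate([588, 47, 0]) cube([86, 86, 651]);
translate([47, 711, 0]) cube([86, 86, 651]);
translate([588, 711, 0]) cube([86, 86, 651]);
translate([112, 388, 691]) {
  cube([35, 68, 1412]);
  translate([462, 0, 0]) cube([35, 68, 1412]);
  translate([35, 0, 221]) cube([427, 68, 30]);
  translate([35, 0, 545]) cube([427, 68, 30]);
  translate([35, 0, 869]) cube([427, 68, 30]);
  translate([35, 0, 1193]) cube([427, 68, 30]);
}
translate([232, -404, 0]) {
  translate([0, 0, 380]) cube([257, 284, 29]);
  translate([15, 15, 0]) cylinder(h = 380, r = 15);
  translate([242, 15, 0]) cylinder(h = 380, r = 15);
  translate([15, 269, 0]) cylinder(h = 380, r = 15);
  translate([242, 269, 0]) cylinder(h = 380, r = 15);
}
translate([232, 964, 0]) {
  translate([0, 0, 380]) cube([257, 284, 29]);
  translate([15, 15, 0]) cylinder(h = 380, r = 15);
  translate([242, 15, 0]) cylinder(h = 380, r = 15);
  translate([15, 269, 0]) cylinder(h = 380, r = 15);
  translate([242, 269, 0]) cylinder(h = 380, r = 15);
}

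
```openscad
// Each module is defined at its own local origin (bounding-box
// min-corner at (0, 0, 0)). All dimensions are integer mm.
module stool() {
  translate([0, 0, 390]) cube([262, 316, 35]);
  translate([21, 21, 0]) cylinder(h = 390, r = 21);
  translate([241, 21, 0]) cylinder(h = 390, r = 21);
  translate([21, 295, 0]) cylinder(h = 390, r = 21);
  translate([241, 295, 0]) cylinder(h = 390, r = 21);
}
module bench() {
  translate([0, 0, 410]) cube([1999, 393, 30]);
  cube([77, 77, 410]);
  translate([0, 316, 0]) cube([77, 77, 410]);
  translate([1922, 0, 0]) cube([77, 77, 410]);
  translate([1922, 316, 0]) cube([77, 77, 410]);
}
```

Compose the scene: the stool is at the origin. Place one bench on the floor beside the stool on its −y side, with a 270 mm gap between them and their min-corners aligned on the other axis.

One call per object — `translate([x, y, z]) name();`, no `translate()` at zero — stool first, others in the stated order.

stool();
translate([0, -663, 0]) bench();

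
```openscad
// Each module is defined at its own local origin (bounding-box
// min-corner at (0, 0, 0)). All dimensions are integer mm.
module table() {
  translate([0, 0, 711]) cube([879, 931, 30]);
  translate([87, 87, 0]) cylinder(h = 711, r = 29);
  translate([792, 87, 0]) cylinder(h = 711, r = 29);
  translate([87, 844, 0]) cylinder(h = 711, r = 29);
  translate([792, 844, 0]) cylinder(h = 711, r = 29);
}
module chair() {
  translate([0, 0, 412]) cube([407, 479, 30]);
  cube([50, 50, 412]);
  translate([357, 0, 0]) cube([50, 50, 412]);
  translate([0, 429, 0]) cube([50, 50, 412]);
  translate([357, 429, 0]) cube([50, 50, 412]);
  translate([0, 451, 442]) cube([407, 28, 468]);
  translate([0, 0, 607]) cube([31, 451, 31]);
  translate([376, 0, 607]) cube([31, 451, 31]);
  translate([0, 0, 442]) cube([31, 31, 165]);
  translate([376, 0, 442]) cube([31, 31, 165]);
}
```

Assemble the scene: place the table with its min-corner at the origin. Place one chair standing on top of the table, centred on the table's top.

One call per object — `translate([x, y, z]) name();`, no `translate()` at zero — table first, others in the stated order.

table();
translate([236, 226, 741]) chair();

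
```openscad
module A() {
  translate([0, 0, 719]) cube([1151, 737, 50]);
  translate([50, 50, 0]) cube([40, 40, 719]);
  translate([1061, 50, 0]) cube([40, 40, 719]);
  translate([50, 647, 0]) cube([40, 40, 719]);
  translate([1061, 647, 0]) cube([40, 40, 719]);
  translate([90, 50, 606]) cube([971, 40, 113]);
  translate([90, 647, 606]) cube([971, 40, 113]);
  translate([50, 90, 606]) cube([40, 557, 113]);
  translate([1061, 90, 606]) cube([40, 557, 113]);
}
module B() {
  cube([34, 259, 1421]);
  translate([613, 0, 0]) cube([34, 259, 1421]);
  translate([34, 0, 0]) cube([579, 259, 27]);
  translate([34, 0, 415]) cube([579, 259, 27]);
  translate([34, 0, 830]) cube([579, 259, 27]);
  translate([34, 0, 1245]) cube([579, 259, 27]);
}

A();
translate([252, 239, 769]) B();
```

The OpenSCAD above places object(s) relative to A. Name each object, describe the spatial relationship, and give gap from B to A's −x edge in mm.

A is a table. B is a bookshelf. The bookshelf is on top of the table, centred. The gap from the bookshelf to the table's −x edge is 252 mm.

The bookshelf's min-x is at 252; the table's min-x is 0; gap = 252 mm.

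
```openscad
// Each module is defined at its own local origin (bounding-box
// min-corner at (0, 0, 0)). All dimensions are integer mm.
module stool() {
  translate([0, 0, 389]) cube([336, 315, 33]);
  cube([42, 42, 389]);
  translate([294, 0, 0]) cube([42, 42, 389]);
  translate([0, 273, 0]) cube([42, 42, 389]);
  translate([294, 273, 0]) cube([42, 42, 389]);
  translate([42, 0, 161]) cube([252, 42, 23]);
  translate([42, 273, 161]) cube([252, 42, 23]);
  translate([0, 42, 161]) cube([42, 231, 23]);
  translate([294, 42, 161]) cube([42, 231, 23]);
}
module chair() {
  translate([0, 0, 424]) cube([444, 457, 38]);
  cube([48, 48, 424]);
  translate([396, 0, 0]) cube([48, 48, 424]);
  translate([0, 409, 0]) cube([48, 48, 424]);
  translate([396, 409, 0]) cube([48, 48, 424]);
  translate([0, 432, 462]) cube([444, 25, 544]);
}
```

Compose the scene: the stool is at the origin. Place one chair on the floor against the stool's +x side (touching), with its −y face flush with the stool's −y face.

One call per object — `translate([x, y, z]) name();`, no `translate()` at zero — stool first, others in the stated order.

stool();
translate([336, 0, 0]) chair();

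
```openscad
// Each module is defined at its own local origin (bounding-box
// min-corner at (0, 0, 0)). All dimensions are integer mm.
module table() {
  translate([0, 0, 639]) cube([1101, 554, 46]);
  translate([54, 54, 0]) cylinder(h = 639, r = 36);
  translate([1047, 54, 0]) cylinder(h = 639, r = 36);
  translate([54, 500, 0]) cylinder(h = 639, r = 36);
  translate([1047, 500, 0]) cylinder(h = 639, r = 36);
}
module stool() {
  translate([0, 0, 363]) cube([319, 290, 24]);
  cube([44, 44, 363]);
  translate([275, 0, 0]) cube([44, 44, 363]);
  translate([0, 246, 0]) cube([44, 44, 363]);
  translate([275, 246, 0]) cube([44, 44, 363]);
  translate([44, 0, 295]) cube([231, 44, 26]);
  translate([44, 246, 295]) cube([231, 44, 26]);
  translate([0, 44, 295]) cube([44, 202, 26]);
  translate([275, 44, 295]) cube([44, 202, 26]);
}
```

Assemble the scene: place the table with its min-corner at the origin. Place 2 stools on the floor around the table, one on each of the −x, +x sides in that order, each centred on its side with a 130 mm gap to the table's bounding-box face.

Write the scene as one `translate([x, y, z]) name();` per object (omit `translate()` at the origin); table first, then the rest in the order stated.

table();
translate([-449, 132, 0]) stool();
translate([1231, 132, 0]) stool();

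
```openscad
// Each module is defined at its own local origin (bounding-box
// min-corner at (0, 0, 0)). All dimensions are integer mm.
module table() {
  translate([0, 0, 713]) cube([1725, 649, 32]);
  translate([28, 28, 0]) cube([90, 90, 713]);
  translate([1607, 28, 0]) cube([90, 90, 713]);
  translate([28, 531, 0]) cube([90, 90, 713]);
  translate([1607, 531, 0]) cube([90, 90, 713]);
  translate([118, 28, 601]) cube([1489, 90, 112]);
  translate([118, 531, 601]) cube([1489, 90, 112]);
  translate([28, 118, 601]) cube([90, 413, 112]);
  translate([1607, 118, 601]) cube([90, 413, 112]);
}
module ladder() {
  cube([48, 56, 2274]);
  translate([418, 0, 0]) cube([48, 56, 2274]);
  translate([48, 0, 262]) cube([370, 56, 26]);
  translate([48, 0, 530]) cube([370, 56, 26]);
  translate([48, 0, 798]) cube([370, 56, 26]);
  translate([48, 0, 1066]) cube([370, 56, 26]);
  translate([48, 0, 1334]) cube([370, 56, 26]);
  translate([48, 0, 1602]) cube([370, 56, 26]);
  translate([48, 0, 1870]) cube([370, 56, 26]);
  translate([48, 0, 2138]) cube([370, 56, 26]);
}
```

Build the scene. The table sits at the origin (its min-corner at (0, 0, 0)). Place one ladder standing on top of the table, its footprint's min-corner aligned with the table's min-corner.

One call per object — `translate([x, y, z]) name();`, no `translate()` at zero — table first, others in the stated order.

table();
translate([0, 0, 745]) ladder();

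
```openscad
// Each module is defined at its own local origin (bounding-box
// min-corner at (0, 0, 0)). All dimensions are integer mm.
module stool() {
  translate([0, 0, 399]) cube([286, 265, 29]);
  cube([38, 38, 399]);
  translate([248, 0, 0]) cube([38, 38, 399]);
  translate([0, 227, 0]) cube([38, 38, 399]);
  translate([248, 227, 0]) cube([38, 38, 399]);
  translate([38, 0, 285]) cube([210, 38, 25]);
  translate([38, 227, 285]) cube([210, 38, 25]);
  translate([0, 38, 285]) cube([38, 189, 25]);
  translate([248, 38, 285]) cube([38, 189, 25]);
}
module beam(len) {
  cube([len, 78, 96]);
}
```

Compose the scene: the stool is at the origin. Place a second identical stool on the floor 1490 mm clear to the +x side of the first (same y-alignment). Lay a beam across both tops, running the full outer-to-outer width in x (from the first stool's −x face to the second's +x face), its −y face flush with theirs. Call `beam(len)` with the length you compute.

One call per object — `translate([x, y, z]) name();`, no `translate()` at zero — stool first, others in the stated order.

stool();
translate([1776, 0, 0]) stool();
translate([0, 0, 428]) beam(2062);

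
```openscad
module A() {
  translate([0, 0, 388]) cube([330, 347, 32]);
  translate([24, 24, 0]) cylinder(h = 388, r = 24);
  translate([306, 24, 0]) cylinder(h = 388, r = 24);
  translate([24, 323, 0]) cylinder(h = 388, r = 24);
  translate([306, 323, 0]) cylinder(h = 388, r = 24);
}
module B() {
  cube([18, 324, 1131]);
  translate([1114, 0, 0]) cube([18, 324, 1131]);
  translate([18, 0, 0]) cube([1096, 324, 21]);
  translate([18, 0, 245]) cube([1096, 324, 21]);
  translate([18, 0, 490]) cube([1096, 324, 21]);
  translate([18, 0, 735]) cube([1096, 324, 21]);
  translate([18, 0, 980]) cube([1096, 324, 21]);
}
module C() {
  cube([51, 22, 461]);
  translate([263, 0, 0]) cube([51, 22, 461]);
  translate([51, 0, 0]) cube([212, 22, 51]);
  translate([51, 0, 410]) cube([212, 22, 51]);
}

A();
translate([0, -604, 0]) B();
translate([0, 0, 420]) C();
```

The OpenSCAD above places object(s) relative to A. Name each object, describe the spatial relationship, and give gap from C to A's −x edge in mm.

The picture frame's min-x is at 0; the stool's min-x is 0; gap = 0 mm.

A is a stool. B is a bookshelf. C is a picture frame. The bookshelf is on the floor beside the stool on its −y side. The picture frame is on top of the stool. The gap from the picture frame to the stool's −x edge is 0 mm.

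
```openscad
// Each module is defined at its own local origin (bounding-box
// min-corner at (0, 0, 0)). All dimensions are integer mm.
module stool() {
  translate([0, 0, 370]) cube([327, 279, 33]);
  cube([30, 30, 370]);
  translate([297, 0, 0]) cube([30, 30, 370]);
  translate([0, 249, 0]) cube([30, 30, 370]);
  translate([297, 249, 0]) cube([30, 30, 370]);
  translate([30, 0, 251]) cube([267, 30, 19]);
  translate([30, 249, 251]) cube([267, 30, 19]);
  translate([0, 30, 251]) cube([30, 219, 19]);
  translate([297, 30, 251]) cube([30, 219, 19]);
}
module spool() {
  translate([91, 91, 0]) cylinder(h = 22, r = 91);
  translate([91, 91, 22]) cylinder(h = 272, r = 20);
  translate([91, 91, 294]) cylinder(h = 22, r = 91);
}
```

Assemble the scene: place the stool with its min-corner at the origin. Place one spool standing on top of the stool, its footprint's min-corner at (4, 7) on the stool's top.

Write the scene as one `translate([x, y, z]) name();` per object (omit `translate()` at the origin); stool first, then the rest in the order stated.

stool();
translate([4, 7, 403]) spool();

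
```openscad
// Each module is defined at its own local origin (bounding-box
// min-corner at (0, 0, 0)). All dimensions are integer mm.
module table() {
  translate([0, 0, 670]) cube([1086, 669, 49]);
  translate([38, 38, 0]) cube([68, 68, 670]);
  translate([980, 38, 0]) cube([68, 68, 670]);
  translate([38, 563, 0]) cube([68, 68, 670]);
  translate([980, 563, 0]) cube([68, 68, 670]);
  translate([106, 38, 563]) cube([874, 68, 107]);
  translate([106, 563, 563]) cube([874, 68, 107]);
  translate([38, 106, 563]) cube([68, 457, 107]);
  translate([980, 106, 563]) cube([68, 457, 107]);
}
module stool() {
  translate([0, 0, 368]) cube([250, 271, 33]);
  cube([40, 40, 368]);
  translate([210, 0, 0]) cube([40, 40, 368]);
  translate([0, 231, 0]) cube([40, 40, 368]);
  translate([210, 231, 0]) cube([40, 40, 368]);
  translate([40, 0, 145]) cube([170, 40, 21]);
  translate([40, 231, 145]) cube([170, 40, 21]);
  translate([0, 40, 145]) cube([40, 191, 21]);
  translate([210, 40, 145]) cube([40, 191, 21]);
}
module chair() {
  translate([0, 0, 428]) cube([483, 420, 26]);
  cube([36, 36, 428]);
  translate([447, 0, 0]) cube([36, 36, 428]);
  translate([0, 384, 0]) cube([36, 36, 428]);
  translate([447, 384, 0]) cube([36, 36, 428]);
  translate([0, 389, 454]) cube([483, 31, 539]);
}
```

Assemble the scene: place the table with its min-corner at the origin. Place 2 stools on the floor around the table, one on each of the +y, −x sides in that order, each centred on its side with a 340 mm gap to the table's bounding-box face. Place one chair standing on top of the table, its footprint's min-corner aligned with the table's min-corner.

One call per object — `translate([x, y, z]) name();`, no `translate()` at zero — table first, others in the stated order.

table();
translate([418, 1009, 0]) stool();
translate([-590, 199, 0]) stool();
translate([0, 0, 719]) chair();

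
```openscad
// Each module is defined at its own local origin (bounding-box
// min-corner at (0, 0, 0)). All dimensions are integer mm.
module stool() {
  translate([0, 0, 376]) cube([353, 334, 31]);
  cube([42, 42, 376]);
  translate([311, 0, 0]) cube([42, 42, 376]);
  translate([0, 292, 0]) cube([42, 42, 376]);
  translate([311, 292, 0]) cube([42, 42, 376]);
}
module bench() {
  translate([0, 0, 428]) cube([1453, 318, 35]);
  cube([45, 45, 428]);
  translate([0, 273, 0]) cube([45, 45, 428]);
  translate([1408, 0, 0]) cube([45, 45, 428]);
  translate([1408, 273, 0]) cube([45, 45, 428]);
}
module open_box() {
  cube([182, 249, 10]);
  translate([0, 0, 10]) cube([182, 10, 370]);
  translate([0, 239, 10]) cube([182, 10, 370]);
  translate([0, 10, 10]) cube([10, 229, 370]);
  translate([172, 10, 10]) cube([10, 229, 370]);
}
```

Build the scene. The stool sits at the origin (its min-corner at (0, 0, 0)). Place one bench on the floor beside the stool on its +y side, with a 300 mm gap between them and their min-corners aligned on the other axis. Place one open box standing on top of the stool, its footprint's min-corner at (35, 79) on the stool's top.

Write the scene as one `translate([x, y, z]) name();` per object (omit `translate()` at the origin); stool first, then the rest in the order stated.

stool();
translate([0, 634, 0]) bench();
translate([35, 79, 407]) open_box();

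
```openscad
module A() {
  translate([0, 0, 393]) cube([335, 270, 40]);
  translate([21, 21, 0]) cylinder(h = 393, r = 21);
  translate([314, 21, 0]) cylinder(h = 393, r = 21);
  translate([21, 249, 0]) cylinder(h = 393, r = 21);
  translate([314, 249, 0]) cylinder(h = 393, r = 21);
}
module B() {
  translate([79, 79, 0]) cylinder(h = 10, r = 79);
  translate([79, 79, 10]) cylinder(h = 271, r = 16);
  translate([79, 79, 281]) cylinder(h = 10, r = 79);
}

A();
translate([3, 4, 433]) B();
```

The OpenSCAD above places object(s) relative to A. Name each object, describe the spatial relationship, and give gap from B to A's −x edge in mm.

A is a stool. B is a spool. The spool is on top of the stool. The gap from the spool to the stool's −x edge is 3 mm.

The spool's min-x is at 3; the stool's min-x is 0; gap = 3 mm.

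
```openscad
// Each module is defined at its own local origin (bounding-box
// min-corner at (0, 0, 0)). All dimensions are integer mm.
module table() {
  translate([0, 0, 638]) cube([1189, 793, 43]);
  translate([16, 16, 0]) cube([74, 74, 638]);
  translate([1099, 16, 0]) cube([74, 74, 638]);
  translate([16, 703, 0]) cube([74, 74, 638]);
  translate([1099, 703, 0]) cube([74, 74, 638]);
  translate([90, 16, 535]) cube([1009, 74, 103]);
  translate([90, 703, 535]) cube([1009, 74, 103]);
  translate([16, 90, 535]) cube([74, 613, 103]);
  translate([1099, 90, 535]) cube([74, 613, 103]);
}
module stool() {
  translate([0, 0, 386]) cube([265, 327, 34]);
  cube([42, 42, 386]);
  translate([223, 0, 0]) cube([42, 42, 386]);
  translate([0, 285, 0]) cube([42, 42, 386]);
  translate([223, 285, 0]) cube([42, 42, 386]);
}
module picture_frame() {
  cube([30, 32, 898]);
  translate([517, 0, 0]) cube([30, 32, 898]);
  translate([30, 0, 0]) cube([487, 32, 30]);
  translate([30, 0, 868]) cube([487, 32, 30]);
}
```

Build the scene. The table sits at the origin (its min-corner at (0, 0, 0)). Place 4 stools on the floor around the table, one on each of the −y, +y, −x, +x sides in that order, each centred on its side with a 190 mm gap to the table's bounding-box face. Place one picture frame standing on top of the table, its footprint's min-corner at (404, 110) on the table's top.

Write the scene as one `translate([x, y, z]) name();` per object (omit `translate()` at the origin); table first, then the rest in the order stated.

table();
translate([462, -517, 0]) stool();
translate([462, 983, 0]) stool();
translate([-455, 233, 0]) stool();
translate([1379, 233, 0]) stool();
translate([404, 110, 681]) picture_frame();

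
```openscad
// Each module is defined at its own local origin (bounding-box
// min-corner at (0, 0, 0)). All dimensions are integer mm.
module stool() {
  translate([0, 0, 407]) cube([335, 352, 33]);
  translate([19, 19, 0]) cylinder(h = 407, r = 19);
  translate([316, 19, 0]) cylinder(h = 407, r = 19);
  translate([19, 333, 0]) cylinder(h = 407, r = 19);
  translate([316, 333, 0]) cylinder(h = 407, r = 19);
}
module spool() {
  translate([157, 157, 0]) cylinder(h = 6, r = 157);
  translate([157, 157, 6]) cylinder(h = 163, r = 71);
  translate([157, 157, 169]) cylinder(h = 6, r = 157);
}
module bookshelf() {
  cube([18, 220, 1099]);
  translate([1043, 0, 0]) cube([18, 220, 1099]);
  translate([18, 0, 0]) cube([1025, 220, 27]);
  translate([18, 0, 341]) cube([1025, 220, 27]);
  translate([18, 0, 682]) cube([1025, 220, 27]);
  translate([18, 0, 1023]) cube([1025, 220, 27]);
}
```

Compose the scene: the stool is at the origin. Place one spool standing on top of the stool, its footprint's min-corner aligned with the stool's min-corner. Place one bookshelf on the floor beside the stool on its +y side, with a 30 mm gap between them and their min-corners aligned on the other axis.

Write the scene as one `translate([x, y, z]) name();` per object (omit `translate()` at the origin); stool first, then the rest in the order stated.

stool();
translate([0, 0, 440]) spool();
translate([0, 382, 0]) bookshelf();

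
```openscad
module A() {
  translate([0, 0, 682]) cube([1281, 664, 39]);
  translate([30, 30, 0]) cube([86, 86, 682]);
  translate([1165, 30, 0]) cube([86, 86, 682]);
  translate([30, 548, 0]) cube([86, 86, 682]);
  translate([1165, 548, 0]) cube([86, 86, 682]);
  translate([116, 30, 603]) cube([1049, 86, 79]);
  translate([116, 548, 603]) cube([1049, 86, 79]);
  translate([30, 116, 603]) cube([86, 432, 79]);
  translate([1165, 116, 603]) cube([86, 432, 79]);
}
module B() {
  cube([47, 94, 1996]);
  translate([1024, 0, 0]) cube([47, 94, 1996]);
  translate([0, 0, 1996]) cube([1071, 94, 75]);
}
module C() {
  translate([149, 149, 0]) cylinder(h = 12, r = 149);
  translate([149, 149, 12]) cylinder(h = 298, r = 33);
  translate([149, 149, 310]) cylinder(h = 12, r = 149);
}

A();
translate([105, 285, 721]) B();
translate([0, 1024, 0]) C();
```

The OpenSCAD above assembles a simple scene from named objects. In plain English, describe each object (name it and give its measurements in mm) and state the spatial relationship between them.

A is a table with a 1281×664 mm rectangular top, 39 mm thick, top surface at z = 721 mm, supported by four 86×86 mm square legs, each inset 30 mm from the nearest pair of top edges, running from the floor. Four apron rails, 86 mm thick and 79 mm tall, run between adjacent legs with their top edges flush with the underside of the top and their outer faces flush with the legs' outer faces.

B is a rectangular door frame: two vertical jambs of 47×94 mm section, 1996 mm tall, with a clear opening 977 mm wide between their inner faces. A header 75 mm tall and 94 mm deep lies on top of the jambs and spans the full outside width.

C is a spool: two coaxial disc flanges of radius 149 mm and thickness 12 mm, joined by a core cylinder of radius 33 mm and height 298 mm. The lower flange rests on z = 0 and the three cylinders share a vertical axis.

The door frame is on top of the table, centred. The spool is on the floor beside the table on its +y side.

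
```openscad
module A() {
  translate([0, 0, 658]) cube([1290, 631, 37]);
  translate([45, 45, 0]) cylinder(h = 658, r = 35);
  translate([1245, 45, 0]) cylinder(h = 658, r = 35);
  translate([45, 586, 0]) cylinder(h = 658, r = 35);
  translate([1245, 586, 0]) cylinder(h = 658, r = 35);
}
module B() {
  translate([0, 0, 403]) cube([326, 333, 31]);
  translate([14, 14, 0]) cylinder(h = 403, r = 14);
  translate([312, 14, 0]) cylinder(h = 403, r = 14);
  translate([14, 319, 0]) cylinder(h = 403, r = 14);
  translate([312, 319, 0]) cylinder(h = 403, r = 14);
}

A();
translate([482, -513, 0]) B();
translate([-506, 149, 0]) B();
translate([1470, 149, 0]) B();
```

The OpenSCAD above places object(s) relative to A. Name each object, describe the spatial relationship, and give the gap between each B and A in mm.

Each stool's nearest face is 180 mm from the table's bounding box.

A is a table. B is a stool. Three stools sit around the table at the −y, −x, +x sides. The gap between each stool and the table is 180 mm.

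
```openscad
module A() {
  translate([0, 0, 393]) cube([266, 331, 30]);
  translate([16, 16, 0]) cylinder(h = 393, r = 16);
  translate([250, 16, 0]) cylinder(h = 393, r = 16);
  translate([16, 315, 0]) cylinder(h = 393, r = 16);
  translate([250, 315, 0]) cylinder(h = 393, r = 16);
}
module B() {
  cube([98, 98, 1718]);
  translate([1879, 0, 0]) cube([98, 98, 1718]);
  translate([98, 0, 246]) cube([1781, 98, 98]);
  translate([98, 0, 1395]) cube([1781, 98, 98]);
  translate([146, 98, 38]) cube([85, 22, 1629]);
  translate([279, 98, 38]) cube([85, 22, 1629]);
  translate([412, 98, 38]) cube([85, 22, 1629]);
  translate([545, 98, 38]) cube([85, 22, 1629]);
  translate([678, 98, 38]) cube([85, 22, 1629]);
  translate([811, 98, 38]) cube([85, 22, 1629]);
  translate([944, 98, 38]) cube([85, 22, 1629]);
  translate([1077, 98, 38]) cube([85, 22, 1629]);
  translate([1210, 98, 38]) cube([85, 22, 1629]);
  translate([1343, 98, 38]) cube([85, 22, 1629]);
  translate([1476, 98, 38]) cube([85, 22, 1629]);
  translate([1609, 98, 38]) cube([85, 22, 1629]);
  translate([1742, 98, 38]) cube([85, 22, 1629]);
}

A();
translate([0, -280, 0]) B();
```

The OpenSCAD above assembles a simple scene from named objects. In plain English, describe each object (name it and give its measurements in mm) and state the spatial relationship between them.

A is a four-legged stool. The seat is a 266×331×30 mm slab whose top surface is at z = 423 mm; four round legs, each 32 mm in diameter, run from the floor (z = 0) to the underside of the seat, each leg's axis is inset half a diameter from the nearest pair of seat edges (so the leg's bounding box is flush with the corner).

B is a fence section. Two 98×98 mm posts, 1718 mm tall, stand on the floor with a clear span of 1781 mm between their inner faces. Two horizontal rails of 98×98 mm section span the gap between the posts with their undersides at z = 246 mm and z = 1395 mm, flush with the posts' −y face. 13 pickets, each 85 mm wide, 22 mm thick and 1629 mm tall, are fixed to the +y face of the rails with their bottoms at z = 38 mm, evenly spaced across the span with equal gaps (rounded down to the nearest mm) at the −x end and between each pair — any rounding remainder accumulates at the +x end.

The fence section is on the floor beside the stool on its −y side.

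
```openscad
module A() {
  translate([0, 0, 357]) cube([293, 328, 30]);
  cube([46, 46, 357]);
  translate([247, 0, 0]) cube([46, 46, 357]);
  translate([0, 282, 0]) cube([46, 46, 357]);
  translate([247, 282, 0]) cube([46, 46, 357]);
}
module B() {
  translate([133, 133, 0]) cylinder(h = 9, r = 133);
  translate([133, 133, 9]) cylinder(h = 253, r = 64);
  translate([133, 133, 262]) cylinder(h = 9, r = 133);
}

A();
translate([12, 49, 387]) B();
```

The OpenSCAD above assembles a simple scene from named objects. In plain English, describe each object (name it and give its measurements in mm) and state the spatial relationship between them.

A is a four-legged stool. The seat is 293×328 mm, 30 mm thick, top at z = 387 mm. It stands on four square legs, each 46×46 mm in cross-section, from z = 0 to the seat underside, each flush with a corner of the seat.

B is a spool: two coaxial disc flanges of radius 133 mm and thickness 9 mm, joined by a core cylinder of radius 64 mm and height 253 mm. The lower flange rests on z = 0 and the three cylinders share a vertical axis.

The spool is on top of the stool.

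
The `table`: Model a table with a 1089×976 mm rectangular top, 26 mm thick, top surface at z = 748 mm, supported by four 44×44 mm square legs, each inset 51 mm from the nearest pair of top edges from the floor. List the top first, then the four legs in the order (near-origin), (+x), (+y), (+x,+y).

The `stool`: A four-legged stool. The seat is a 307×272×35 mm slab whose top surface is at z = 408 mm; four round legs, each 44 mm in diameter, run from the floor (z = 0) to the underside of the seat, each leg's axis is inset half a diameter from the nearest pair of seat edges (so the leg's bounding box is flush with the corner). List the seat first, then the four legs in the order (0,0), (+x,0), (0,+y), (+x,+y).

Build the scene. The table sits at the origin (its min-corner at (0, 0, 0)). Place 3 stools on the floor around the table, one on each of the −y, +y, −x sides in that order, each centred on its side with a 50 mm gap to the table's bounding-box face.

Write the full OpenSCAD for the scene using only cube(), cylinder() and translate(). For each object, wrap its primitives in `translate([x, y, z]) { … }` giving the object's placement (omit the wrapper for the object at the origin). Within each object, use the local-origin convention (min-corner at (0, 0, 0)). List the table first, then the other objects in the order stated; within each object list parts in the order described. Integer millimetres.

translate([0, 0, 722]) cube([1089, 976, 26]);
translate([51, 51, 0]) cube([44, 44, 722]);
translate([994, 51, 0]) cube([44, 44, 722]);
translate([51, 881, 0]) cube([44, 44, 722]);
translate([994, 881, 0]) cube([44, 44, 722]);
translate([391, -322, 0]) {
  translate([0, 0, 373]) cube([307, 272, 35]);
  translate([22, 22, 0]) cylinder(h = 373, r = 22);
  translate([285, 22, 0]) cylinder(h = 373, r = 22);
  translate([22, 250, 0]) cylinder(h = 373, r = 22);
  translate([285, 250, 0]) cylinder(h = 373, r = 22);
}
translate([391, 1026, 0]) {
  translate([0, 0, 373]) cube([307, 272, 35]);
  translate([22, 22, 0]) cylinder(h = 373, r = 22);
  translate([285, 22, 0]) cylinder(h = 373, r = 22);
  translate([22, 250, 0]) cylinder(h = 373, r = 22);
  translate([285, 250, 0]) cylinder(h = 373, r = 22);
}
translate([-357, 352, 0]) {
  translate([0, 0, 373]) cube([307, 272, 35]);
  translate([22, 22, 0]) cylinder(h = 373, r = 22);
  translate([285, 22, 0]) cylinder(h = 373, r = 22);
  translate([22, 250, 0]) cylinder(h = 373, r = 22);
  translate([285, 250, 0]) cylinder(h = 373, r = 22);
}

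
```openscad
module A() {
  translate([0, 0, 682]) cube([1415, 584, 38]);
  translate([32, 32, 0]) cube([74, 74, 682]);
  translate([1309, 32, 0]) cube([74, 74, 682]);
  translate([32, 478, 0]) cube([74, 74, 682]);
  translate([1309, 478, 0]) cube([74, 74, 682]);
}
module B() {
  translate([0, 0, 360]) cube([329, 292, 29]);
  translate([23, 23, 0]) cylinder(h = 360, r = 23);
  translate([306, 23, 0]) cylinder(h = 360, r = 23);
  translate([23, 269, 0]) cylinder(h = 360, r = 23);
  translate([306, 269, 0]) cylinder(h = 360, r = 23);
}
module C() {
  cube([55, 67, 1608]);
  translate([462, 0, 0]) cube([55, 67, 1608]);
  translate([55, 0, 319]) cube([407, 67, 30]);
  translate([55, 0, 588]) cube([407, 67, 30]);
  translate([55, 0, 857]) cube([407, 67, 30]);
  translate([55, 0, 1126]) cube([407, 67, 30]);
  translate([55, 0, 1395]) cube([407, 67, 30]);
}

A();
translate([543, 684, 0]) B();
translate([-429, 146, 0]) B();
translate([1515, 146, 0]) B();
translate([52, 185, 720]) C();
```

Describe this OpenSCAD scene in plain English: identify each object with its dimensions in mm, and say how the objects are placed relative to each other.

A is a table: top 1415 mm (x) × 584 mm (y), 38 mm thick, upper face at z = 720 mm, on four 74×74 mm square legs, each inset 32 mm from the nearest pair of top edges, running from z = 0 to the bottom of the top.

B is a four-legged stool. The seat is a 329×292×29 mm slab whose top surface is at z = 389 mm; four round legs, each 46 mm in diameter, run from the floor (z = 0) to the underside of the seat, each leg's axis is inset half a diameter from the nearest pair of seat edges (so the leg's bounding box is flush with the corner).

C is a wooden ladder with two side rails of 55×67 mm section and 1608 mm height, set 517 mm apart overall. Between them run 5 rectangular rungs (67 mm deep, 30 mm thick), front faces flush with the rails' −y face. The bottom of the first rung is 319 mm above the floor and each subsequent rung is 269 mm higher than the one below.

Three stools sit around the table at the +y, −x, +x sides. The ladder is on top of the table.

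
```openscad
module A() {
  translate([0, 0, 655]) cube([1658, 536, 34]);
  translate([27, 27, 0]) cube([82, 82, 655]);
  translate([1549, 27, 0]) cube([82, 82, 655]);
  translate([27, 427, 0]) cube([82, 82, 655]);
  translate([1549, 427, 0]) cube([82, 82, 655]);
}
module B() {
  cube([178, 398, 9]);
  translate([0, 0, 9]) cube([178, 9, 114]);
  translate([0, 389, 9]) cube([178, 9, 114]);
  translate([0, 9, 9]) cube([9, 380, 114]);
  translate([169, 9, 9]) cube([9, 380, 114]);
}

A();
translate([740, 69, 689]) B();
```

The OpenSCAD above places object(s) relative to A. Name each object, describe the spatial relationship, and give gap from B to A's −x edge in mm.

A is a table. B is an open box. The open box is on top of the table, centred. The gap from the open box to the table's −x edge is 740 mm.

The open box's min-x is at 740; the table's min-x is 0; gap = 740 mm.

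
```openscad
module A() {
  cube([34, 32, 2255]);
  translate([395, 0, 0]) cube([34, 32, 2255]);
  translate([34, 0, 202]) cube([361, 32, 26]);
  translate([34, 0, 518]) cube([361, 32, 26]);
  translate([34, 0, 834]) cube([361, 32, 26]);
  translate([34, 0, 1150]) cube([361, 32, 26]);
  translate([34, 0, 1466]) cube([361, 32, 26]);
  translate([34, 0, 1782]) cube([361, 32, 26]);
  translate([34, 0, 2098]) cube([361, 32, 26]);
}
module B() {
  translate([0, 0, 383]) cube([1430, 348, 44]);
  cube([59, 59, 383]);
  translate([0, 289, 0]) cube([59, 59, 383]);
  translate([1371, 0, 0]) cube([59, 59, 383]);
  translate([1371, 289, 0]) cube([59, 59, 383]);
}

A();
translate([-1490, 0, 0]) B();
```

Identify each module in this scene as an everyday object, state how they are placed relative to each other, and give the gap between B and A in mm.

A is a ladder. B is a bench. The bench is on the floor beside the ladder on its −x side. The gap between the bench and the ladder is 60 mm.

The bench's nearest face is 60 mm from the ladder's −x face.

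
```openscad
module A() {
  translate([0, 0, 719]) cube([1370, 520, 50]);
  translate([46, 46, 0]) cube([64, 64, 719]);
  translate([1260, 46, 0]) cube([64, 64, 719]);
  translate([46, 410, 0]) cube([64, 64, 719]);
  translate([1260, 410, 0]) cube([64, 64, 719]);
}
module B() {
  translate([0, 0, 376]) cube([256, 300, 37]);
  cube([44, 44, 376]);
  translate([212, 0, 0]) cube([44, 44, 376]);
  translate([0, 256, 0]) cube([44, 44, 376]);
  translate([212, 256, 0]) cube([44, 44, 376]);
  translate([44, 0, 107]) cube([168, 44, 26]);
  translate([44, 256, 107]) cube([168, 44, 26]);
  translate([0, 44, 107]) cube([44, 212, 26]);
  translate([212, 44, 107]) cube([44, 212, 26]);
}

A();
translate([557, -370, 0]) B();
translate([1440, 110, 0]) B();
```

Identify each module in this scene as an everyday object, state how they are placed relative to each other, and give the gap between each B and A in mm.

Each stool's nearest face is 70 mm from the table's bounding box.

A is a table. B is a stool. Two stools sit around the table at the −y, +x sides. The gap between each stool and the table is 70 mm.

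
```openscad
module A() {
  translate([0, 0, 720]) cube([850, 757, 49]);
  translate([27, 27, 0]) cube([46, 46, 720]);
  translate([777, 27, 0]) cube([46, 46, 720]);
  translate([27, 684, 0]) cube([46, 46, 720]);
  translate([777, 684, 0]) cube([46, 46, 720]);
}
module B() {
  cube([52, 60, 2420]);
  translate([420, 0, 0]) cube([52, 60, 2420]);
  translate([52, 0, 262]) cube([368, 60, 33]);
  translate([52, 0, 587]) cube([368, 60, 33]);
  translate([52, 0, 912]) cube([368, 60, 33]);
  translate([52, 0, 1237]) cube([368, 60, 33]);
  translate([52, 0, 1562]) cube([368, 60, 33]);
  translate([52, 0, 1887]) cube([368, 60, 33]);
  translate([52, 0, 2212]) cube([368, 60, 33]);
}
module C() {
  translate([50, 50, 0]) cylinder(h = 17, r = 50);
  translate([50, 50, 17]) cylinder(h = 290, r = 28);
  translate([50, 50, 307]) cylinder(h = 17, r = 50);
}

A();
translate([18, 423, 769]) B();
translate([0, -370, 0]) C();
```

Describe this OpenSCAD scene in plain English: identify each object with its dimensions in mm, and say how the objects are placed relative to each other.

A is a table: top 850 mm (x) × 757 mm (y), 49 mm thick, upper face at z = 769 mm, on four 46×46 mm square legs, each inset 27 mm from the nearest pair of top edges, running from z = 0 to the bottom of the top.

B is a straight ladder. Two 52×60 mm vertical rails, 2420 mm tall, stand 472 mm apart (outside-to-outside) with their front faces coplanar on the −y side. 7 rungs, each 60 mm deep and 33 mm tall, span between the inner faces of the rails, front faces flush with the rails. The lowest rung's underside is at z = 262 mm and rungs are spaced 325 mm apart (underside to underside).

C is a spool: two coaxial disc flanges of radius 50 mm and thickness 17 mm, joined by a core cylinder of radius 28 mm and height 290 mm. The lower flange rests on z = 0 and the three cylinders share a vertical axis.

The ladder is on top of the table. The spool is on the floor beside the table on its −y side.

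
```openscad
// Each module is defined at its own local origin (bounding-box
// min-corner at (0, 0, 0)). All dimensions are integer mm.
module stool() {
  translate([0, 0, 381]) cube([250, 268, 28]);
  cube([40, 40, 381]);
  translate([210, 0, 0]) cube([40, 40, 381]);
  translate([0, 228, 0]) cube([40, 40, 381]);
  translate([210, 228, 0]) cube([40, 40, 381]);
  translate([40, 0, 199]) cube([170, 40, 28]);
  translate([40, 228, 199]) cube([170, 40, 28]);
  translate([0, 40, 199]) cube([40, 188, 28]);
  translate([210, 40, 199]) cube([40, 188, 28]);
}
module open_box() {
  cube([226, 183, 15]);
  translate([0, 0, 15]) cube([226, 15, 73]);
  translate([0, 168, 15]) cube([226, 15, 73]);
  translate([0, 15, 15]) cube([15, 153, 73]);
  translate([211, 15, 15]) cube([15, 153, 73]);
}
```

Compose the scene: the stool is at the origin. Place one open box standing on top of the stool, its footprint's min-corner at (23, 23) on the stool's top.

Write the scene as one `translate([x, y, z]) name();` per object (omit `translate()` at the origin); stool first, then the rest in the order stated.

stool();
translate([23, 23, 409]) open_box();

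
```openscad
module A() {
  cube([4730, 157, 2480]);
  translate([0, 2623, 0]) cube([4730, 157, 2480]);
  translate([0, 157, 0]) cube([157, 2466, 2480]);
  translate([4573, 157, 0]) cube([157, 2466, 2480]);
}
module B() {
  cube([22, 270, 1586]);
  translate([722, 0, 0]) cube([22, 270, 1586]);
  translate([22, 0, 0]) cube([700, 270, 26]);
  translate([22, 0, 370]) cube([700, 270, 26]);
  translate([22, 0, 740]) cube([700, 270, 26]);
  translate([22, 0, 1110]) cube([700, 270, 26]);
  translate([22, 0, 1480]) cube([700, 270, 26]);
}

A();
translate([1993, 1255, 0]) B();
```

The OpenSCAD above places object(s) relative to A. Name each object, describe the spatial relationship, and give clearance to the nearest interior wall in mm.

Clearances: x = 1836, y = 1098; minimum 1098 mm.

A is a house frame. B is a bookshelf. The bookshelf sits inside the house frame, centred. The clearance to the nearest interior wall is 1098 mm.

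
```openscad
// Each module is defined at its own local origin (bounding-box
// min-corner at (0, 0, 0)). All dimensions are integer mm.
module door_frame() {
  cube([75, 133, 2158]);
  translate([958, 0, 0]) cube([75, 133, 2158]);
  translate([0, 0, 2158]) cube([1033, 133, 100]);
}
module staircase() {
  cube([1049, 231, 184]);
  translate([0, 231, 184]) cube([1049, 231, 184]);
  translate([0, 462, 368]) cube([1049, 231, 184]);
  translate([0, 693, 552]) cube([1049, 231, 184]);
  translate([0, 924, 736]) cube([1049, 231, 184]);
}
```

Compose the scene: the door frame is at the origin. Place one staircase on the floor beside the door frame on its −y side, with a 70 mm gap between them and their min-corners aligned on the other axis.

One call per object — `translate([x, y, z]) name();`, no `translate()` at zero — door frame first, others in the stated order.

door_frame();
translate([0, -1225, 0]) staircase();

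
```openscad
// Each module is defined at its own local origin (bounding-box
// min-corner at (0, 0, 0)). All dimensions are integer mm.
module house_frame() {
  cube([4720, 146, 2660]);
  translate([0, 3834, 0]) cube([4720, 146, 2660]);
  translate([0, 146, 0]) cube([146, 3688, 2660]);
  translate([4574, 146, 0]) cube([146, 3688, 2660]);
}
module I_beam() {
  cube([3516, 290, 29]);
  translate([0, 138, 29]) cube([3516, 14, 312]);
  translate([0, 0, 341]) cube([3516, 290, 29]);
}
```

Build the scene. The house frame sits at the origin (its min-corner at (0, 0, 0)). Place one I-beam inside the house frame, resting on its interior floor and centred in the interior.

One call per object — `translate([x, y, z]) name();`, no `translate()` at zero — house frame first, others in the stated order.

house_frame();
translate([602, 1845, 0]) I_beam();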